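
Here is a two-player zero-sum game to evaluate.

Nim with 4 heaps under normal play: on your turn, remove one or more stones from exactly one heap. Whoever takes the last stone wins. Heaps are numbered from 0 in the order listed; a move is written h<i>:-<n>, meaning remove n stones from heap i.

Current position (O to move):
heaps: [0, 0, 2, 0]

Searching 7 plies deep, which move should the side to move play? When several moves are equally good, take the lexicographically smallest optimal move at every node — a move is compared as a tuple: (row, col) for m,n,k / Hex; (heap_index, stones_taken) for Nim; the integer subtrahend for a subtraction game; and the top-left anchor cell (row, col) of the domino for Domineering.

ply 1, O at (0,0,2,0) | h2:-1=-1→(0,0,1,0); h2:-2=+1→(0,0,0,0)*
ply 2: (0,0,0,0) is terminal -1 (X); from (0,0,2,0) depth 7

O's best at [(0,0,2,0)]: h2:-2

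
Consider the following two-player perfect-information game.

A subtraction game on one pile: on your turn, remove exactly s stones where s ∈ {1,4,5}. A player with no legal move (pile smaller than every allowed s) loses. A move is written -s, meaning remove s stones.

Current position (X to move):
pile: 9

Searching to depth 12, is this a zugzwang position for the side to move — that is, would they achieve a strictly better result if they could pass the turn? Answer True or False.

[9] X move#1: -1:+1/8*, -4:-1/5, -5:-1/4
[8] O move#2: -1:-1/7*, -4:-1/4, -5:-1/3
[7] X move#3: -1:-1/6, -4:-1/3, -5:+1/2*
[2] O move#4: -1:-1/1*
[1] X move#5: -1:+1/0*
[0] end (terminal -1, O#6); searched 9 to 12
pass branch (O moves first from the same position):
  | [9] O move#1: -1:+1/8*, -4:-1/5, -5:-1/4
  | [8] X move#2: -1:-1/7*, -4:-1/4, -5:-1/3
  | [7] O move#3: -1:-1/6, -4:-1/3, -5:+1/2*
  | [2] X move#4: -1:-1/1*
  | [1] O move#5: -1:+1/0*
  | [0] end (terminal -1, X#6); searched 9 to 12
X moving scores +1; X passing scores -1

zugzwang(9, X) = False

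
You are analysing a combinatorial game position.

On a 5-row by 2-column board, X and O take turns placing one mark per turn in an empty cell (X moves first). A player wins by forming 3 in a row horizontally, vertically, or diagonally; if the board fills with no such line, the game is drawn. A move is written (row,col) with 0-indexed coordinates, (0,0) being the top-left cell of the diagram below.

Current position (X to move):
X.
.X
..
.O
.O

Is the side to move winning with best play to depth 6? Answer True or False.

[X./.X/../.O/.O] X move#1: (0,1):-1/XX/.X/../.O/.O, (1,0):-1/X./XX/../.O/.O, (2,0):-1/X./.X/X./.O/.O, (2,1):+0/X./.X/.X/.O/.O*, (3,0):-1/X./.X/../XO/.O, (4,0):-1/X./.X/../.O/XO
[X./.X/.X/.O/.O] O move#2: (0,1):+0/XO/.X/.X/.O/.O*, (1,0):-1/X./OX/.X/.O/.O, (2,0):-1/X./.X/OX/.O/.O, (3,0):-1/X./.X/.X/OO/.O, (4,0):-1/X./.X/.X/.O/OO
[XO/.X/.X/.O/.O] X move#3: (1,0):+0/XO/XX/.X/.O/.O*, (2,0):+0/XO/.X/XX/.O/.O, (3,0):+0/XO/.X/.X/XO/.O, (4,0):+0/XO/.X/.X/.O/XO
[XO/XX/.X/.O/.O] O move#4: (2,0):+0/XO/XX/OX/.O/.O*, (3,0):-1/XO/XX/.X/OO/.O, (4,0):-1/XO/XX/.X/.O/OO
[XO/XX/OX/.O/.O] X move#5: (3,0):+0/XO/XX/OX/XO/.O*, (4,0):+0/XO/XX/OX/.O/XO
[XO/XX/OX/XO/.O] O move#6: (4,0):+0/XO/XX/OX/XO/OO*
[XO/XX/OX/XO/OO] end (terminal +0, X#7); searched X./.X/../.O/.O to 6

X winning at [X./.X/../.O/.O]: False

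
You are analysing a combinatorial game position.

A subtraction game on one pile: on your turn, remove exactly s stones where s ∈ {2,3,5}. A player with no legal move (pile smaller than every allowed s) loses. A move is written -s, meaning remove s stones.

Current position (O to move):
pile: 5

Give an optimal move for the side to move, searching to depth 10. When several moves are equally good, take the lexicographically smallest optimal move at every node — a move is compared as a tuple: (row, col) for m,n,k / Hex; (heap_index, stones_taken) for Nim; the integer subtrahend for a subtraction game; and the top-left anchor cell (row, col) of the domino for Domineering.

O's best at [5]: -5

[5] O move#1: -2:-1/3, -3:-1/2, -5:+1/0*
[0] end (terminal -1, X#2); searched 5 to 10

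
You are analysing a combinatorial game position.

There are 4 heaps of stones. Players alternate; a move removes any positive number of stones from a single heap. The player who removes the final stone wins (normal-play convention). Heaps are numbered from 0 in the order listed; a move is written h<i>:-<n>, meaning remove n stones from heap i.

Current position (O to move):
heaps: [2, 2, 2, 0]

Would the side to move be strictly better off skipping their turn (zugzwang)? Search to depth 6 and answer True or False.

zugzwang((2,2,2,0), O) = False

ply 1, O at (2,2,2,0) | h0:-1=-1→(1,2,2,0); h0:-2=+1→(0,2,2,0)*; h1:-1=-1→(2,1,2,0); h1:-2=+1→(2,0,2,0); h2:-1=-1→(2,2,1,0); h2:-2=+1→(2,2,0,0)
ply 2, X at (0,2,2,0) | h1:-1=-1→(0,1,2,0)*; h1:-2=-1→(0,0,2,0); h2:-1=-1→(0,2,1,0); h2:-2=-1→(0,2,0,0)
ply 3, O at (0,1,2,0) | h1:-1=-1→(0,0,2,0); h2:-1=+1→(0,1,1,0)*; h2:-2=-1→(0,1,0,0)
ply 4, X at (0,1,1,0) | h1:-1=-1→(0,0,1,0)*; h2:-1=-1→(0,1,0,0)
ply 5, O at (0,0,1,0) | h2:-1=+1→(0,0,0,0)*
ply 6: (0,0,0,0) is terminal -1 (X); from (2,2,2,0) depth 6
suppose O passes — search the same position with X to move:
pass> ply 1, X at (2,2,2,0) | h0:-1=-1→(1,2,2,0); h0:-2=+1→(0,2,2,0)*; h1:-1=-1→(2,1,2,0); h1:-2=+1→(2,0,2,0); h2:-1=-1→(2,2,1,0); h2:-2=+1→(2,2,0,0)
pass> ply 2, O at (0,2,2,0) | h1:-1=-1→(0,1,2,0)*; h1:-2=-1→(0,0,2,0); h2:-1=-1→(0,2,1,0); h2:-2=-1→(0,2,0,0)
pass> ply 3, X at (0,1,2,0) | h1:-1=-1→(0,0,2,0); h2:-1=+1→(0,1,1,0)*; h2:-2=-1→(0,1,0,0)
pass> ply 4, O at (0,1,1,0) | h1:-1=-1→(0,0,1,0)*; h2:-1=-1→(0,1,0,0)
pass> ply 5, X at (0,0,1,0) | h2:-1=+1→(0,0,0,0)*
pass> ply 6: (0,0,0,0) is terminal -1 (O); from (2,2,2,0) depth 6
for O: play +1, pass -1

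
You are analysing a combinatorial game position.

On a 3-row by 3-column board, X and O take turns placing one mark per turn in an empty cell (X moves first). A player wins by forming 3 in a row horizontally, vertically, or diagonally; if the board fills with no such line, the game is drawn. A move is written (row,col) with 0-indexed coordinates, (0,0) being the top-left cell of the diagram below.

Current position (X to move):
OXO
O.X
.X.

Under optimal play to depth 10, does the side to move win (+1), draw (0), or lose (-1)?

value(OXO/O.X/.X., X) = +1

p1 X@[OXO/O.X/.X.]: (1,1)[OXO/OXX/.X.]+1* (2,0)[OXO/O.X/XX.]+1 (2,2)[OXO/O.X/.XX]-1
p2 O@[OXO/OXX/.X.] terminal -1; root [OXO/O.X/.X.] d10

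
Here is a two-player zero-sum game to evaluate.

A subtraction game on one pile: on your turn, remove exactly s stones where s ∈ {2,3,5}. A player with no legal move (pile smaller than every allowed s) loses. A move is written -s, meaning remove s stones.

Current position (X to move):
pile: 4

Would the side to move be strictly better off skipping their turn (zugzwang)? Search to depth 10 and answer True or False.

zugzwang(4, X) = False

ply 1, X at 4 | -2=-1→2; -3=+1→1*
ply 2: 1 is terminal -1 (O); from 4 depth 10
if X skipped the turn, O would face:
~ ply 1, O at 4 | -2=-1→2; -3=+1→1*
~ ply 2: 1 is terminal -1 (X); from 4 depth 10
compare (X): move=+1 vs pass=-1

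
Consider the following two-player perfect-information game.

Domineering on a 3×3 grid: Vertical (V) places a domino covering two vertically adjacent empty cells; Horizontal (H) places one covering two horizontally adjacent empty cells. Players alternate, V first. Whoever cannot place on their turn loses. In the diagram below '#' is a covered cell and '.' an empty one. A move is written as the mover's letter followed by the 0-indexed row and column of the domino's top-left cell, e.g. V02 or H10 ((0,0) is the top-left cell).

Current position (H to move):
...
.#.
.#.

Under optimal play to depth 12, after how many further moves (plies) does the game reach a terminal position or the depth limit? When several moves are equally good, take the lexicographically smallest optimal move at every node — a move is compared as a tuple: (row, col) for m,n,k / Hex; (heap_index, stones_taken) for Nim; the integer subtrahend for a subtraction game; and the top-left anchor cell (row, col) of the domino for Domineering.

PV length from [.../.#./.#.]: 2 plies

[.../.#./.#.] H move#1: H00:-1/##./.#./.#.*, H01:-1/.##/.#./.#.
[##./.#./.#.] V move#2: V02:+1/###/.##/.#.*, V10:+1/##./##./##., V12:+1/##./.##/.##
[###/.##/.#.] end (terminal -1, H#3); searched .../.#./.#. to 12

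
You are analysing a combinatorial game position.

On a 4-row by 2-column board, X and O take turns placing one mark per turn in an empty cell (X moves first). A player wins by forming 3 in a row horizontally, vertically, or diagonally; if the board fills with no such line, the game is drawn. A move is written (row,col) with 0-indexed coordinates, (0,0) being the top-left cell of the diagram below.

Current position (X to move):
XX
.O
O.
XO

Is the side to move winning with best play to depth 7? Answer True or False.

[XX/.O/O./XO] X move#1: (1,0):-1/XX/XO/O./XO, (2,1):+0/XX/.O/OX/XO*
[XX/.O/OX/XO] O move#2: (1,0):+0/XX/OO/OX/XO*
[XX/OO/OX/XO] end (terminal +0, X#3); searched XX/.O/O./XO to 7

X winning at [XX/.O/O./XO]: False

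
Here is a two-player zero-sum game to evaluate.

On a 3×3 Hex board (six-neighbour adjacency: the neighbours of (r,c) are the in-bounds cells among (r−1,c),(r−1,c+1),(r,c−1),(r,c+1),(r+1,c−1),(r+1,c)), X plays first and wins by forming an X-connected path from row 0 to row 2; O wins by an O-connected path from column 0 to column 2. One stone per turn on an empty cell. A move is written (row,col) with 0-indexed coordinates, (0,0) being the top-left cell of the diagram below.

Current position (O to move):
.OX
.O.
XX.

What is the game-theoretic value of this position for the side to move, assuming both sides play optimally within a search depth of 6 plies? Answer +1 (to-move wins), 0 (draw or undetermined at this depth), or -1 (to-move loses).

p1 O@[.OX/.O./XX.]: (0,0)[OOX/.O./XX.]-1 (1,0)[.OX/OO./XX.]-1 (1,2)[.OX/.OO/XX.]+1* (2,2)[.OX/.O./XXO]-1
p2 X@[.OX/.OO/XX.]: (0,0)[XOX/.OO/XX.]-1* (1,0)[.OX/XOO/XX.]-1 (2,2)[.OX/.OO/XXX]-1
p3 O@[XOX/.OO/XX.]: (1,0)[XOX/OOO/XX.]+1* (2,2)[XOX/.OO/XXO]-1
p4 X@[XOX/OOO/XX.] terminal -1; root [.OX/.O./XX.] d6

value(.OX/.O./XX., O) = +1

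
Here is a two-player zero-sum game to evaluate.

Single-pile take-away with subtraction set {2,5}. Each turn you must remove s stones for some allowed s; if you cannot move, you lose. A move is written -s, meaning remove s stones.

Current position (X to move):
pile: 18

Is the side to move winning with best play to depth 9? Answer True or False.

p1 X@[18]: -2[16]-1* -5[13]-1
p2 O@[16]: -2[14]+1* -5[11]+1
p3 X@[14]: -2[12]-1* -5[9]-1
p4 O@[12]: -2[10]-1 -5[7]+1*
p5 X@[7]: -2[5]-1* -5[2]-1
p6 O@[5]: -2[3]-1 -5[0]+1*
p7 X@[0] terminal -1; root [18] d9

X winning at [18]: False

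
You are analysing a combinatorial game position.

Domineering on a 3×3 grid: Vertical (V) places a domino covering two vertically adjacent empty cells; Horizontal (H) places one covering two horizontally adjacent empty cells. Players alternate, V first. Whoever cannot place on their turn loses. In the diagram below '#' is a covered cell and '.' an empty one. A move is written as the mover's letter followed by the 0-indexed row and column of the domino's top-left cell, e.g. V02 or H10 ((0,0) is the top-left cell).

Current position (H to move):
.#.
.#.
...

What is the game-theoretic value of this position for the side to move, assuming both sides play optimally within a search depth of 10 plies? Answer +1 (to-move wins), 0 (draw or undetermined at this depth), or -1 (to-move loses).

value(.#./.#./..., H) = -1

ply 1, H at .#./.#./... | H20=-1→.#./.#./##.*; H21=-1→.#./.#./.##
ply 2, V at .#./.#./##. | V00=+1→##./##./##.*; V02=+1→.##/.##/##.; V12=+1→.#./.##/###
ply 3: ##./##./##. is terminal -1 (H); from .#./.#./... depth 10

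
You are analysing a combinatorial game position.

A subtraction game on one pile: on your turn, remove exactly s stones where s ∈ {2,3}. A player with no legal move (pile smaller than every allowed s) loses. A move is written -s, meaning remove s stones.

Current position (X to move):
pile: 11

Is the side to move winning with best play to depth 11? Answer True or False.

X winning at [11]: False

ply 1, X at 11 | -2=-1→9*; -3=-1→8
ply 2, O at 9 | -2=-1→7; -3=+1→6*
ply 3, X at 6 | -2=-1→4*; -3=-1→3
ply 4, O at 4 | -2=-1→2; -3=+1→1*
ply 5: 1 is terminal -1 (X); from 11 depth 11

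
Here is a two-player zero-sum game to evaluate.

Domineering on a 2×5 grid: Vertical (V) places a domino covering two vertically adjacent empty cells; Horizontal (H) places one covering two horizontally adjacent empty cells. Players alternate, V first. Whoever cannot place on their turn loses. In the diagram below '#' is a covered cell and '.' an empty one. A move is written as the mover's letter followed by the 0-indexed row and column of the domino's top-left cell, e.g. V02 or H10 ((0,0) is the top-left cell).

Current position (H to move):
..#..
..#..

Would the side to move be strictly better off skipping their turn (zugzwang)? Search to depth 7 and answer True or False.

zugzwang(..#../..#.., H) = True

[..#../..#..] H move#1: H00:-1/###../..#..*, H03:-1/..###/..#.., H10:-1/..#../###.., H13:-1/..#../..###
[###../..#..] V move#2: V03:+1/####./..##.*, V04:+1/###.#/..#.#
[####./..##.] H move#3: H10:-1/####./####.*
[####./####.] V move#4: V04:+1/#####/#####*
[#####/#####] end (terminal -1, H#5); searched ..#../..#.. to 7
pass branch (V moves first from the same position):
  | [..#../..#..] V move#1: V00:-1/#.#../#.#..*, V01:-1/.##../.##.., V03:-1/..##./..##., V04:-1/..#.#/..#.#
  | [#.#../#.#..] H move#2: H03:+1/#.###/#.#..*, H13:+1/#.#../#.###
  | [#.###/#.#..] V move#3: V01:-1/#####/###..*
  | [#####/###..] H move#4: H13:+1/#####/#####*
  | [#####/#####] end (terminal -1, V#5); searched ..#../..#.. to 7
H moving scores -1; H passing scores +1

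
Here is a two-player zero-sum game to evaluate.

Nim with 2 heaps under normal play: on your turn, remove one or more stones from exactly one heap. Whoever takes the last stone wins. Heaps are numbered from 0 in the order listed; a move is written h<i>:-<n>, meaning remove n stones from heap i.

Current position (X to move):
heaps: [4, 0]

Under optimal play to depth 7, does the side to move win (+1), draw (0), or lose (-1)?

value((4,0), X) = +1

p1 X@[(4,0)]: h0:-1[(3,0)]-1 h0:-2[(2,0)]-1 h0:-3[(1,0)]-1 h0:-4[(0,0)]+1*
p2 O@[(0,0)] terminal -1; root [(4,0)] d7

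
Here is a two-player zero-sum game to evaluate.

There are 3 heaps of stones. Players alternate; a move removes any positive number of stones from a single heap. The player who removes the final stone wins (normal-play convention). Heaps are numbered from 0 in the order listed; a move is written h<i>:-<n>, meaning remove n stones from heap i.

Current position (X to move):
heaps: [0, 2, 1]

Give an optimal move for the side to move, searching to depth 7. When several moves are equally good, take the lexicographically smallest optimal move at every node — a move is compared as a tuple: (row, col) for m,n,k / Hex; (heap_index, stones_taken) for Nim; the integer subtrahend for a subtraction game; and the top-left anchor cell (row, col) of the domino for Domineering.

[(0,2,1)] X move#1: h1:-1:+1/(0,1,1)*, h1:-2:-1/(0,0,1), h2:-1:-1/(0,2,0)
[(0,1,1)] O move#2: h1:-1:-1/(0,0,1)*, h2:-1:-1/(0,1,0)
[(0,0,1)] X move#3: h2:-1:+1/(0,0,0)*
[(0,0,0)] end (terminal -1, O#4); searched (0,2,1) to 7

X's best at [(0,2,1)]: h1:-1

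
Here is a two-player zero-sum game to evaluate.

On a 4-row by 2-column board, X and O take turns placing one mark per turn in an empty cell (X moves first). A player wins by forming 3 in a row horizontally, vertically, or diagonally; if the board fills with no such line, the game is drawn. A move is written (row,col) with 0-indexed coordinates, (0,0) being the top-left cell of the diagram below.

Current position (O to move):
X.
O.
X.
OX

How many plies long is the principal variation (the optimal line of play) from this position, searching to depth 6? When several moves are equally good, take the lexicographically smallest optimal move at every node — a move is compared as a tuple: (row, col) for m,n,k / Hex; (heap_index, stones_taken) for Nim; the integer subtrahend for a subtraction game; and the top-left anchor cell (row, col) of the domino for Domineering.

PV length from [X./O./X./OX]: 3 plies

p1 O@[X./O./X./OX]: (0,1)[XO/O./X./OX]+0* (1,1)[X./OO/X./OX]+0 (2,1)[X./O./XO/OX]+0
p2 X@[XO/O./X./OX]: (1,1)[XO/OX/X./OX]+0* (2,1)[XO/O./XX/OX]+0
p3 O@[XO/OX/X./OX]: (2,1)[XO/OX/XO/OX]+0*
p4 X@[XO/OX/XO/OX] terminal +0; root [X./O./X./OX] d6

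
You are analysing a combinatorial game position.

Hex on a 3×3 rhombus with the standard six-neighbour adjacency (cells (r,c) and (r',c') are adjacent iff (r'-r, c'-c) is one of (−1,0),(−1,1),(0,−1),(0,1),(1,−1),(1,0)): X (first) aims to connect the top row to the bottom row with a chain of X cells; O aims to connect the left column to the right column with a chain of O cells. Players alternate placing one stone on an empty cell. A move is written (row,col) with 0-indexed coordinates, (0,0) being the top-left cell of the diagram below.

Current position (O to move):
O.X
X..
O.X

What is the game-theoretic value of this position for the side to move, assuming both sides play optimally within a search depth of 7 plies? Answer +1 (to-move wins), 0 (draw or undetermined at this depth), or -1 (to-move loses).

value(O.X/X../O.X, O) = +1

ply 1, O at O.X/X../O.X | (0,1)=-1→OOX/X../O.X; (1,1)=-1→O.X/XO./O.X; (1,2)=+1→O.X/X.O/O.X*; (2,1)=-1→O.X/X../OOX
ply 2, X at O.X/X.O/O.X | (0,1)=-1→OXX/X.O/O.X*; (1,1)=-1→O.X/XXO/O.X; (2,1)=-1→O.X/X.O/OXX
ply 3, O at OXX/X.O/O.X | (1,1)=+1→OXX/XOO/O.X*; (2,1)=+1→OXX/X.O/OOX
ply 4: OXX/XOO/O.X is terminal -1 (X); from O.X/X../O.X depth 7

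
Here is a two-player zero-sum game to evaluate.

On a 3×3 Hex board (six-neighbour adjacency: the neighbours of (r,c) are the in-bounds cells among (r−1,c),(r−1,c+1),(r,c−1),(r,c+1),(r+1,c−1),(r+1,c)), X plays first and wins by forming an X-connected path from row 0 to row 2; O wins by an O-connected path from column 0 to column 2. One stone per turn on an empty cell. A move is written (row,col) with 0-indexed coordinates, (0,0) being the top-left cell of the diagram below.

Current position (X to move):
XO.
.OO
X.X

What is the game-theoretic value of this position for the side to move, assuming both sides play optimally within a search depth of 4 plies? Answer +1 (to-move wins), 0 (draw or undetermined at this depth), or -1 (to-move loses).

value(XO./.OO/X.X, X) = +1

ply 1, X at XO./.OO/X.X | (0,2)=-1→XOX/.OO/X.X; (1,0)=+1→XO./XOO/X.X*; (2,1)=-1→XO./.OO/XXX
ply 2: XO./XOO/X.X is terminal -1 (O); from XO./.OO/X.X depth 4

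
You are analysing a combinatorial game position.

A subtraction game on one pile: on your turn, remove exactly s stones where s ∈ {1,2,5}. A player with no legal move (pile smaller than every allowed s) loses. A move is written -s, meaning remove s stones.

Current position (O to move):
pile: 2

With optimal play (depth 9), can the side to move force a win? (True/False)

[2] O move#1: -1:-1/1, -2:+1/0*
[0] end (terminal -1, X#2); searched 2 to 9

O winning at [2]: True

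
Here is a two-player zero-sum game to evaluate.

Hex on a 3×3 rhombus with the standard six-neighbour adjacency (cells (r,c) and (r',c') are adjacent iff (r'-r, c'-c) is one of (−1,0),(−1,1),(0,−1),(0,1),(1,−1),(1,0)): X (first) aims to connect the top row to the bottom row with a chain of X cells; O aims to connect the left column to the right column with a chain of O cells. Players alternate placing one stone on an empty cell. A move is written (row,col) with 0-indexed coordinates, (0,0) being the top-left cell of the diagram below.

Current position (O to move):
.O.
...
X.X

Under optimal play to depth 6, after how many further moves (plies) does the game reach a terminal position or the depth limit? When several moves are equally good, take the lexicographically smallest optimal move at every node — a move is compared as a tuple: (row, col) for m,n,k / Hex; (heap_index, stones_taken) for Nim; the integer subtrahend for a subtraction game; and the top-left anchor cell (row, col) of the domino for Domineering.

ply 1, O at .O./.../X.X | (0,0)=-1→OO./.../X.X; (0,2)=+1→.OO/.../X.X*; (1,0)=-1→.O./O../X.X; (1,1)=+1→.O./.O./X.X; (1,2)=+1→.O./..O/X.X; (2,1)=-1→.O./.../XOX
ply 2, X at .OO/.../X.X | (0,0)=-1→XOO/.../X.X*; (1,0)=-1→.OO/X../X.X; (1,1)=-1→.OO/.X./X.X; (1,2)=-1→.OO/..X/X.X; (2,1)=-1→.OO/.../XXX
ply 3, O at XOO/.../X.X | (1,0)=+1→XOO/O../X.X*; (1,1)=-1→XOO/.O./X.X; (1,2)=-1→XOO/..O/X.X; (2,1)=-1→XOO/.../XOX
ply 4: XOO/O../X.X is terminal -1 (X); from .O./.../X.X depth 6

PV length from [.O./.../X.X]: 3 plies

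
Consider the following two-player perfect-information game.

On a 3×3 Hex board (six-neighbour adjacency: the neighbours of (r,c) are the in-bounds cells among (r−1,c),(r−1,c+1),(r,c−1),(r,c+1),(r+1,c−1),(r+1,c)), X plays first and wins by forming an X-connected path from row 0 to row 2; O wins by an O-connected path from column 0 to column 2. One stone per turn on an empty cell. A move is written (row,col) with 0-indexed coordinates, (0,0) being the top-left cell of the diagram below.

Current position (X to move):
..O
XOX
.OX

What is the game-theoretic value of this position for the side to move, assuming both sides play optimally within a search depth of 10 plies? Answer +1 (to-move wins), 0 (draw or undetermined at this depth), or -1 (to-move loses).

value(..O/XOX/.OX, X) = +1

[..O/XOX/.OX] X move#1: (0,0):-1/X.O/XOX/.OX, (0,1):-1/.XO/XOX/.OX, (2,0):+1/..O/XOX/XOX*
[..O/XOX/XOX] O move#2: (0,0):-1/O.O/XOX/XOX*, (0,1):-1/.OO/XOX/XOX
[O.O/XOX/XOX] X move#3: (0,1):+1/OXO/XOX/XOX*
[OXO/XOX/XOX] end (terminal -1, O#4); searched ..O/XOX/.OX to 10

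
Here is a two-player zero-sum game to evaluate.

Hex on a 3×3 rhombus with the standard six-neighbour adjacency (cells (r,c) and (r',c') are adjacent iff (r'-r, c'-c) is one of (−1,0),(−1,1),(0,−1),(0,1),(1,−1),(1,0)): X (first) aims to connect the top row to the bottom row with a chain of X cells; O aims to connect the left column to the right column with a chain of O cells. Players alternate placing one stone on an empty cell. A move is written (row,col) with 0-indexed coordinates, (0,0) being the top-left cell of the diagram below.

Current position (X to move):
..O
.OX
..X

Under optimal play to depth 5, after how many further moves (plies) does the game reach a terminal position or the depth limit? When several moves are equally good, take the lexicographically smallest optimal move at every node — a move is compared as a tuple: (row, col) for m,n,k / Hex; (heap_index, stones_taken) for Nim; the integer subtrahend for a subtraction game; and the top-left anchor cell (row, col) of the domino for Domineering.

PV length from [..O/.OX/..X]: 4 plies

ply 1, X at ..O/.OX/..X | (0,0)=-1→X.O/.OX/..X*; (0,1)=-1→.XO/.OX/..X; (1,0)=-1→..O/XOX/..X; (2,0)=-1→..O/.OX/X.X; (2,1)=-1→..O/.OX/.XX
ply 2, O at X.O/.OX/..X | (0,1)=+1→XOO/.OX/..X*; (1,0)=+1→X.O/OOX/..X; (2,0)=+1→X.O/.OX/O.X; (2,1)=+1→X.O/.OX/.OX
ply 3, X at XOO/.OX/..X | (1,0)=-1→XOO/XOX/..X*; (2,0)=-1→XOO/.OX/X.X; (2,1)=-1→XOO/.OX/.XX
ply 4, O at XOO/XOX/..X | (2,0)=+1→XOO/XOX/O.X*; (2,1)=-1→XOO/XOX/.OX
ply 5: XOO/XOX/O.X is terminal -1 (X); from ..O/.OX/..X depth 5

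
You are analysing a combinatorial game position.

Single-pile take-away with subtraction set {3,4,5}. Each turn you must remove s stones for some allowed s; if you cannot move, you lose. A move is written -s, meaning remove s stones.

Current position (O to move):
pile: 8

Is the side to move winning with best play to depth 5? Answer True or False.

[8] O move#1: -3:-1/5*, -4:-1/4, -5:-1/3
[5] X move#2: -3:+1/2*, -4:+1/1, -5:+1/0
[2] end (terminal -1, O#3); searched 8 to 5

O winning at [8]: False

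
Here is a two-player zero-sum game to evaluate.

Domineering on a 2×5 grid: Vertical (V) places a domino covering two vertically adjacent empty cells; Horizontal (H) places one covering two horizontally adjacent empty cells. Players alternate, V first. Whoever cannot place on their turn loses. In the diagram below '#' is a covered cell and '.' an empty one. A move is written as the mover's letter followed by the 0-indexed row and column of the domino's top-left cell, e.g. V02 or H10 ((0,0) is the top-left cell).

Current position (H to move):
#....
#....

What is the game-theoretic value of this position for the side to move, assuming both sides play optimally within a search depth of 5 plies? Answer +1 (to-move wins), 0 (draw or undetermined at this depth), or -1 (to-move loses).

ply 1, H at #..../#.... | H01=-1→###../#....; H02=+1→#.##./#....*; H03=-1→#..##/#....; H11=-1→#..../###..; H12=+1→#..../#.##.; H13=-1→#..../#..##
ply 2, V at #.##./#.... | V01=-1→####./##...*; V04=-1→#.###/#...#
ply 3, H at ####./##... | H12=-1→####./####.; H13=+1→####./##.##*
ply 4: ####./##.## is terminal -1 (V); from #..../#.... depth 5

value(#..../#...., H) = +1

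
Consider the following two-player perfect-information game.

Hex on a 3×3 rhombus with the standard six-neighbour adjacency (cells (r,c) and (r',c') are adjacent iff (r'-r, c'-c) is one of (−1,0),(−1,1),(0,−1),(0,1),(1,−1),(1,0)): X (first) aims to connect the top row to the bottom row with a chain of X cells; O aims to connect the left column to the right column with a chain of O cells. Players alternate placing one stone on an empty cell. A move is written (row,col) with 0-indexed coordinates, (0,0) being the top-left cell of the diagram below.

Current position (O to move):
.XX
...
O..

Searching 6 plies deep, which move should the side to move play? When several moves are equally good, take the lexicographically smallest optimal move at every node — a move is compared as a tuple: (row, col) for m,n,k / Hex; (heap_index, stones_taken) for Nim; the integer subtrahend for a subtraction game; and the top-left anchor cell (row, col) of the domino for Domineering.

p1 O@[.XX/.../O..]: (0,0)[OXX/.../O..]-1 (1,0)[.XX/O../O..]-1 (1,1)[.XX/.O./O..]-1 (1,2)[.XX/..O/O..]+1* (2,1)[.XX/.../OO.]+1 (2,2)[.XX/.../O.O]-1
p2 X@[.XX/..O/O..]: (0,0)[XXX/..O/O..]-1* (1,0)[.XX/X.O/O..]-1 (1,1)[.XX/.XO/O..]-1 (2,1)[.XX/..O/OX.]-1 (2,2)[.XX/..O/O.X]-1
p3 O@[XXX/..O/O..]: (1,0)[XXX/O.O/O..]+1* (1,1)[XXX/.OO/O..]+1 (2,1)[XXX/..O/OO.]+1 (2,2)[XXX/..O/O.O]+1
p4 X@[XXX/O.O/O..]: (1,1)[XXX/OXO/O..]-1* (2,1)[XXX/O.O/OX.]-1 (2,2)[XXX/O.O/O.X]-1
p5 O@[XXX/OXO/O..]: (2,1)[XXX/OXO/OO.]+1* (2,2)[XXX/OXO/O.O]-1
p6 X@[XXX/OXO/OO.] terminal -1; root [.XX/.../O..] d6

O's best at [.XX/.../O..]: (1,2)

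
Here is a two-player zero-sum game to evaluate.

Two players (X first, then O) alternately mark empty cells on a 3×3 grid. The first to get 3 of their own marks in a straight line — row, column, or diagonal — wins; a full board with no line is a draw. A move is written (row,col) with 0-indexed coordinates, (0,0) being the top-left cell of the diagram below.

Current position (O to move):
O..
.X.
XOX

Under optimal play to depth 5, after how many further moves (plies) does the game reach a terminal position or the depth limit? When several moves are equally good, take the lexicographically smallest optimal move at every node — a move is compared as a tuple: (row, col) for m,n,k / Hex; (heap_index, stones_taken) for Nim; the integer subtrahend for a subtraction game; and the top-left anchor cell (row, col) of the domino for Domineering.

p1 O@[O../.X./XOX]: (0,1)[OO./.X./XOX]-1 (0,2)[O.O/.X./XOX]+0* (1,0)[O../OX./XOX]-1 (1,2)[O../.XO/XOX]-1
p2 X@[O.O/.X./XOX]: (0,1)[OXO/.X./XOX]+0* (1,0)[O.O/XX./XOX]-1 (1,2)[O.O/.XX/XOX]-1
p3 O@[OXO/.X./XOX]: (1,0)[OXO/OX./XOX]+0* (1,2)[OXO/.XO/XOX]+0
p4 X@[OXO/OX./XOX]: (1,2)[OXO/OXX/XOX]+0*
p5 O@[OXO/OXX/XOX] terminal +0; root [O../.X./XOX] d5

PV length from [O../.X./XOX]: 4 plies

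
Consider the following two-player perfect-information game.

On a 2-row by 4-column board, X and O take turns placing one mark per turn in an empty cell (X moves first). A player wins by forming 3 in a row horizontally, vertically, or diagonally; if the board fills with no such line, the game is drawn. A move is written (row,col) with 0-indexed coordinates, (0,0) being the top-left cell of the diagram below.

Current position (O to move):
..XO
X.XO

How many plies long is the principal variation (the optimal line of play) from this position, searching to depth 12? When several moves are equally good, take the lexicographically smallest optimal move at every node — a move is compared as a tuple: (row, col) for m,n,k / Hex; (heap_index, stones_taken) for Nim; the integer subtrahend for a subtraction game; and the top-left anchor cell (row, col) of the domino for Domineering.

p1 O@[..XO/X.XO]: (0,0)[O.XO/X.XO]-1 (0,1)[.OXO/X.XO]-1 (1,1)[..XO/XOXO]+0*
p2 X@[..XO/XOXO]: (0,0)[X.XO/XOXO]+0* (0,1)[.XXO/XOXO]+0
p3 O@[X.XO/XOXO]: (0,1)[XOXO/XOXO]+0*
p4 X@[XOXO/XOXO] terminal +0; root [..XO/X.XO] d12

PV length from [..XO/X.XO]: 3 plies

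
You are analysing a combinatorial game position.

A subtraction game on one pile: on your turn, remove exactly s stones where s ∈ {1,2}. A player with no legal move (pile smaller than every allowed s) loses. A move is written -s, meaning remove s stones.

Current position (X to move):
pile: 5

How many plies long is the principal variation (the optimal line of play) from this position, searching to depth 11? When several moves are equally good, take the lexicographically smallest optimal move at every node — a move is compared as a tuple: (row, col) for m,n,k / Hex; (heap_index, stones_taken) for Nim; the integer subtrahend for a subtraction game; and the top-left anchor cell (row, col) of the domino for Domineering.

p1 X@[5]: -1[4]-1 -2[3]+1*
p2 O@[3]: -1[2]-1* -2[1]-1
p3 X@[2]: -1[1]-1 -2[0]+1*
p4 O@[0] terminal -1; root [5] d11

PV length from [5]: 3 plies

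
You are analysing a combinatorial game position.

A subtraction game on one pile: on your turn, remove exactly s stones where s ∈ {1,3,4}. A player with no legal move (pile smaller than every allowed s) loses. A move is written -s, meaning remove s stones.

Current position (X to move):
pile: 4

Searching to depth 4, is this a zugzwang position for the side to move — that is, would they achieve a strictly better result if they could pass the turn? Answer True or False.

zugzwang(4, X) = False

ply 1, X at 4 | -1=-1→3; -3=-1→1; -4=+1→0*
ply 2: 0 is terminal -1 (O); from 4 depth 4
suppose X passes — search the same position with O to move:
pass> ply 1, O at 4 | -1=-1→3; -3=-1→1; -4=+1→0*
pass> ply 2: 0 is terminal -1 (X); from 4 depth 4
for X: play +1, pass -1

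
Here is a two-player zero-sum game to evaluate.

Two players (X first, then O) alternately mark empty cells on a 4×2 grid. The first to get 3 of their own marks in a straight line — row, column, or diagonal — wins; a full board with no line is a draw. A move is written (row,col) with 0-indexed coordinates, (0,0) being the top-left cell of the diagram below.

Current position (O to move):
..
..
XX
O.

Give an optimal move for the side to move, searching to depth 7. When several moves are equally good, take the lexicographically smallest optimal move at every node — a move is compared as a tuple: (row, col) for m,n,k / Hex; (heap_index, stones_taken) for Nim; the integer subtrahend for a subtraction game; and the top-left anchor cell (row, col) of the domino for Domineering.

O's best at [../../XX/O.]: (0,1)

ply 1, O at ../../XX/O. | (0,0)=-1→O./../XX/O.; (0,1)=+0→.O/../XX/O.*; (1,0)=-1→../O./XX/O.; (1,1)=+0→../.O/XX/O.; (3,1)=+0→../../XX/OO
ply 2, X at .O/../XX/O. | (0,0)=+0→XO/../XX/O.*; (1,0)=+0→.O/X./XX/O.; (1,1)=+0→.O/.X/XX/O.; (3,1)=+0→.O/../XX/OX
ply 3, O at XO/../XX/O. | (1,0)=+0→XO/O./XX/O.*; (1,1)=-1→XO/.O/XX/O.; (3,1)=-1→XO/../XX/OO
ply 4, X at XO/O./XX/O. | (1,1)=+0→XO/OX/XX/O.*; (3,1)=+0→XO/O./XX/OX
ply 5, O at XO/OX/XX/O. | (3,1)=+0→XO/OX/XX/OO*
ply 6: XO/OX/XX/OO is terminal +0 (X); from ../../XX/O. depth 7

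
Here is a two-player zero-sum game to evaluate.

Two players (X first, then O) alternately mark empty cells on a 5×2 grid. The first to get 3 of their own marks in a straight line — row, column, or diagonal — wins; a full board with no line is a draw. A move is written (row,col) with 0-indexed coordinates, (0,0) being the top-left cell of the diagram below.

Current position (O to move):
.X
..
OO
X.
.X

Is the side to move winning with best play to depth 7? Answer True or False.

O winning at [.X/../OO/X./.X]: False

p1 O@[.X/../OO/X./.X]: (0,0)[OX/../OO/X./.X]+0* (1,0)[.X/O./OO/X./.X]+0 (1,1)[.X/.O/OO/X./.X]+0 (3,1)[.X/../OO/XO/.X]+0 (4,0)[.X/../OO/X./OX]+0
p2 X@[OX/../OO/X./.X]: (1,0)[OX/X./OO/X./.X]+0* (1,1)[OX/.X/OO/X./.X]-1 (3,1)[OX/../OO/XX/.X]-1 (4,0)[OX/../OO/X./XX]-1
p3 O@[OX/X./OO/X./.X]: (1,1)[OX/XO/OO/X./.X]+0* (3,1)[OX/X./OO/XO/.X]+0 (4,0)[OX/X./OO/X./OX]+0
p4 X@[OX/XO/OO/X./.X]: (3,1)[OX/XO/OO/XX/.X]+0* (4,0)[OX/XO/OO/X./XX]-1
p5 O@[OX/XO/OO/XX/.X]: (4,0)[OX/XO/OO/XX/OX]+0*
p6 X@[OX/XO/OO/XX/OX] terminal +0; root [.X/../OO/X./.X] d7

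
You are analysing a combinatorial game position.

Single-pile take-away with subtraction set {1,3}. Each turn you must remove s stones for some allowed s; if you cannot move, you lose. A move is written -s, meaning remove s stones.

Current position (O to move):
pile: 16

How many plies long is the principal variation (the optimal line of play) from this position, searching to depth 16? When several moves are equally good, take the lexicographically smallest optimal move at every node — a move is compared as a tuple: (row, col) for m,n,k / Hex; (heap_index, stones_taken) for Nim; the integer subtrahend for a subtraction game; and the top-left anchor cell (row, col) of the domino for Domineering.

PV length from [16]: 16 plies

ply 1, O at 16 | -1=-1→15*; -3=-1→13
ply 2, X at 15 | -1=+1→14*; -3=+1→12
ply 3, O at 14 | -1=-1→13*; -3=-1→11
ply 4, X at 13 | -1=+1→12*; -3=+1→10
ply 5, O at 12 | -1=-1→11*; -3=-1→9
ply 6, X at 11 | -1=+1→10*; -3=+1→8
ply 7, O at 10 | -1=-1→9*; -3=-1→7
ply 8, X at 9 | -1=+1→8*; -3=+1→6
ply 9, O at 8 | -1=-1→7*; -3=-1→5
ply 10, X at 7 | -1=+1→6*; -3=+1→4
ply 11, O at 6 | -1=-1→5*; -3=-1→3
ply 12, X at 5 | -1=+1→4*; -3=+1→2
ply 13, O at 4 | -1=-1→3*; -3=-1→1
ply 14, X at 3 | -1=+1→2*; -3=+1→0
ply 15, O at 2 | -1=-1→1*
ply 16, X at 1 | -1=+1→0*
ply 17: 0 is terminal -1 (O); from 16 depth 16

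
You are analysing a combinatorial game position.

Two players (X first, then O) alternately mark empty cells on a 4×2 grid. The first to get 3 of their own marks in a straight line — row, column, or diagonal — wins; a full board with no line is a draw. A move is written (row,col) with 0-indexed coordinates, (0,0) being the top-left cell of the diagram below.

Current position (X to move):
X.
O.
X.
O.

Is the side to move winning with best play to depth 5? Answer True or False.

p1 X@[X./O./X./O.]: (0,1)[XX/O./X./O.]+0* (1,1)[X./OX/X./O.]+0 (2,1)[X./O./XX/O.]+0 (3,1)[X./O./X./OX]+0
p2 O@[XX/O./X./O.]: (1,1)[XX/OO/X./O.]+0* (2,1)[XX/O./XO/O.]+0 (3,1)[XX/O./X./OO]+0
p3 X@[XX/OO/X./O.]: (2,1)[XX/OO/XX/O.]+0* (3,1)[XX/OO/X./OX]+0
p4 O@[XX/OO/XX/O.]: (3,1)[XX/OO/XX/OO]+0*
p5 X@[XX/OO/XX/OO] terminal +0; root [X./O./X./O.] d5

X winning at [X./O./X./O.]: False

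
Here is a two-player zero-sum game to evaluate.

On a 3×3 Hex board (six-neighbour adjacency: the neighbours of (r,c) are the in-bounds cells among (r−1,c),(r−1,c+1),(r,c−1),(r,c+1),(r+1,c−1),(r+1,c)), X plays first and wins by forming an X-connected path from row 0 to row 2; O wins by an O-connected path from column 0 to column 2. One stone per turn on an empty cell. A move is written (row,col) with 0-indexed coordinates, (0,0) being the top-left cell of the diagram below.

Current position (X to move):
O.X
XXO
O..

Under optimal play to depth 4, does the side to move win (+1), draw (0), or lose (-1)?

[O.X/XXO/O..] X move#1: (0,1):-1/OXX/XXO/O.., (2,1):+1/O.X/XXO/OX.*, (2,2):-1/O.X/XXO/O.X
[O.X/XXO/OX.] end (terminal -1, O#2); searched O.X/XXO/O.. to 4

value(O.X/XXO/O.., X) = +1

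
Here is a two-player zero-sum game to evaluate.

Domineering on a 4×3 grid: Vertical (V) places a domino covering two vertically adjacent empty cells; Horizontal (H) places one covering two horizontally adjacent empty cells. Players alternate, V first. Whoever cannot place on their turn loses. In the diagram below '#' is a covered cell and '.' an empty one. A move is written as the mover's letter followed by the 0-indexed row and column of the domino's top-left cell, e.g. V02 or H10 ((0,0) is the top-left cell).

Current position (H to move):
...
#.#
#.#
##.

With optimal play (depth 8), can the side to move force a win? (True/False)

p1 H@[.../#.#/#.#/##.]: H00[##./#.#/#.#/##.]-1* H01[.##/#.#/#.#/##.]-1
p2 V@[##./#.#/#.#/##.]: V11[##./###/###/##.]+1*
p3 H@[##./###/###/##.] terminal -1; root [.../#.#/#.#/##.] d8

H winning at [.../#.#/#.#/##.]: False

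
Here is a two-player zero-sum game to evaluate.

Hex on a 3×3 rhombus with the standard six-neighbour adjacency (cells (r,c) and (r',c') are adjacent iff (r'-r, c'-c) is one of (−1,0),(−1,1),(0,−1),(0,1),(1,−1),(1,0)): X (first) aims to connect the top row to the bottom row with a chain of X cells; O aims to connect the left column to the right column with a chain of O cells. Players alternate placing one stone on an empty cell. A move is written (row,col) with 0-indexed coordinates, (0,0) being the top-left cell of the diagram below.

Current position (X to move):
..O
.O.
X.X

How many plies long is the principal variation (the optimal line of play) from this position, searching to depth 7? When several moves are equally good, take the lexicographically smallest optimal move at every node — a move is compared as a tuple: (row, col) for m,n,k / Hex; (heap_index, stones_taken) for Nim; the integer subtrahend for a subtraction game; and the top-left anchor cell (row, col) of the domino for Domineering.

PV length from [..O/.O./X.X]: 3 plies

[..O/.O./X.X] X move#1: (0,0):-1/X.O/.O./X.X, (0,1):-1/.XO/.O./X.X, (1,0):+1/..O/XO./X.X*, (1,2):-1/..O/.OX/X.X, (2,1):-1/..O/.O./XXX
[..O/XO./X.X] O move#2: (0,0):-1/O.O/XO./X.X*, (0,1):-1/.OO/XO./X.X, (1,2):-1/..O/XOO/X.X, (2,1):-1/..O/XO./XOX
[O.O/XO./X.X] X move#3: (0,1):+1/OXO/XO./X.X*, (1,2):-1/O.O/XOX/X.X, (2,1):-1/O.O/XO./XXX
[OXO/XO./X.X] end (terminal -1, O#4); searched ..O/.O./X.X to 7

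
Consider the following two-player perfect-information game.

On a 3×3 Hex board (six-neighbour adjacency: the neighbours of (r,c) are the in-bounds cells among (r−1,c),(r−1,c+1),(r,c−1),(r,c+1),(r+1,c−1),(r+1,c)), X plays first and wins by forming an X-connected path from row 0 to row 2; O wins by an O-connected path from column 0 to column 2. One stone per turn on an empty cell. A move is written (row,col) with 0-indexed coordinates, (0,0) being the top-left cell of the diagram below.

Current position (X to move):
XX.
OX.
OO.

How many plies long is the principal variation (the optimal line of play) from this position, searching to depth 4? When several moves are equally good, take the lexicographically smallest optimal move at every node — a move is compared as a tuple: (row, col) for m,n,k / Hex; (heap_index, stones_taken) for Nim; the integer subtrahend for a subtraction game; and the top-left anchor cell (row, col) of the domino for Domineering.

PV length from [XX./OX./OO.]: 2 plies

p1 X@[XX./OX./OO.]: (0,2)[XXX/OX./OO.]-1* (1,2)[XX./OXX/OO.]-1 (2,2)[XX./OX./OOX]-1
p2 O@[XXX/OX./OO.]: (1,2)[XXX/OXO/OO.]+1* (2,2)[XXX/OX./OOO]+1
p3 X@[XXX/OXO/OO.] terminal -1; root [XX./OX./OO.] d4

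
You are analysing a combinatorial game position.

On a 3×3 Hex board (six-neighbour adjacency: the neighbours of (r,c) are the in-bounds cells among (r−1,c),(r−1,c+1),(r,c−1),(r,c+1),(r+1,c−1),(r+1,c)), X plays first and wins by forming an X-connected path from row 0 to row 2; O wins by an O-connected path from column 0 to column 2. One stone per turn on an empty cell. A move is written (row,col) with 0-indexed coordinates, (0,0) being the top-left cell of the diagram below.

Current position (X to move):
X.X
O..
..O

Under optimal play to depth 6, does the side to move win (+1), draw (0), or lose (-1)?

ply 1, X at X.X/O../..O | (0,1)=-1→XXX/O../..O; (1,1)=+1→X.X/OX./..O*; (1,2)=-1→X.X/O.X/..O; (2,0)=-1→X.X/O../X.O; (2,1)=+1→X.X/O../.XO
ply 2, O at X.X/OX./..O | (0,1)=-1→XOX/OX./..O*; (1,2)=-1→X.X/OXO/..O; (2,0)=-1→X.X/OX./O.O; (2,1)=-1→X.X/OX./.OO
ply 3, X at XOX/OX./..O | (1,2)=+1→XOX/OXX/..O*; (2,0)=+1→XOX/OX./X.O; (2,1)=+1→XOX/OX./.XO
ply 4, O at XOX/OXX/..O | (2,0)=-1→XOX/OXX/O.O*; (2,1)=-1→XOX/OXX/.OO
ply 5, X at XOX/OXX/O.O | (2,1)=+1→XOX/OXX/OXO*
ply 6: XOX/OXX/OXO is terminal -1 (O); from X.X/O../..O depth 6

value(X.X/O../..O, X) = +1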